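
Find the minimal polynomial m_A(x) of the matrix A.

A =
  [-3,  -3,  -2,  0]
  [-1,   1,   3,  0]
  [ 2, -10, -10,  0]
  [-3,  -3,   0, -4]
x^3 + 12*x^2 + 48*x + 64

The characteristic polynomial is χ_A(x) = (x + 4)^4, so the eigenvalues are known. The minimal polynomial is
  m_A(x) = Π_λ (x − λ)^{k_λ}
where k_λ is the size of the *largest* Jordan block for λ (equivalently, the smallest k with (A − λI)^k v = 0 for every generalised eigenvector v of λ).

  λ = -4: largest Jordan block has size 3, contributing (x + 4)^3

So m_A(x) = (x + 4)^3 = x^3 + 12*x^2 + 48*x + 64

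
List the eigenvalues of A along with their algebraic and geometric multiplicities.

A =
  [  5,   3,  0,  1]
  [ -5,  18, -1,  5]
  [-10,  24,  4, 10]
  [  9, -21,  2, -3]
λ = 6: alg = 4, geom = 2

Step 1 — factor the characteristic polynomial to read off the algebraic multiplicities:
  χ_A(x) = (x - 6)^4

Step 2 — compute geometric multiplicities via the rank-nullity identity g(λ) = n − rank(A − λI):
  rank(A − (6)·I) = 2, so dim ker(A − (6)·I) = n − 2 = 2

Summary:
  λ = 6: algebraic multiplicity = 4, geometric multiplicity = 2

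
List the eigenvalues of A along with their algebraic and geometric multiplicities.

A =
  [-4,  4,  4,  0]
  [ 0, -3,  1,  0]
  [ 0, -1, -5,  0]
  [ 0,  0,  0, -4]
λ = -4: alg = 4, geom = 3

Step 1 — factor the characteristic polynomial to read off the algebraic multiplicities:
  χ_A(x) = (x + 4)^4

Step 2 — compute geometric multiplicities via the rank-nullity identity g(λ) = n − rank(A − λI):
  rank(A − (-4)·I) = 1, so dim ker(A − (-4)·I) = n − 1 = 3

Summary:
  λ = -4: algebraic multiplicity = 4, geometric multiplicity = 3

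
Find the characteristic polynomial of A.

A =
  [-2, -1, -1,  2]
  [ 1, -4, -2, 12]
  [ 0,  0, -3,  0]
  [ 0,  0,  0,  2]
x^4 + 7*x^3 + 9*x^2 - 27*x - 54

Expanding det(x·I − A) (e.g. by cofactor expansion or by noting that A is similar to its Jordan form J, which has the same characteristic polynomial as A) gives
  χ_A(x) = x^4 + 7*x^3 + 9*x^2 - 27*x - 54
which factors as (x - 2)*(x + 3)^3. The eigenvalues (with algebraic multiplicities) are λ = -3 with multiplicity 3, λ = 2 with multiplicity 1.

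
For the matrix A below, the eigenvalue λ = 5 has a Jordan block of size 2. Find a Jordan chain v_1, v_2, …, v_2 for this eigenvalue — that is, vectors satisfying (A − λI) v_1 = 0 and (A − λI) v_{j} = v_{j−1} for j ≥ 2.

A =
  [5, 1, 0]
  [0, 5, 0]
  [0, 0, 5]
A Jordan chain for λ = 5 of length 2:
v_1 = (1, 0, 0)ᵀ
v_2 = (0, 1, 0)ᵀ

Let N = A − (5)·I. We want v_2 with N^2 v_2 = 0 but N^1 v_2 ≠ 0; then v_{j-1} := N · v_j for j = 2, …, 2.

Pick v_2 = (0, 1, 0)ᵀ.
Then v_1 = N · v_2 = (1, 0, 0)ᵀ.

Sanity check: (A − (5)·I) v_1 = (0, 0, 0)ᵀ = 0. ✓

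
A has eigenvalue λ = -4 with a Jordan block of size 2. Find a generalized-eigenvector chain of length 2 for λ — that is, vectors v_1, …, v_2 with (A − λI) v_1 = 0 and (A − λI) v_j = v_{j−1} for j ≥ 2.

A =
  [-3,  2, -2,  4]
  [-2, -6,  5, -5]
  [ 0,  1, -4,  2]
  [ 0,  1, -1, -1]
A Jordan chain for λ = -4 of length 2:
v_1 = (2, -2, 1, 1)ᵀ
v_2 = (0, 1, 0, 0)ᵀ

Let N = A − (-4)·I. We want v_2 with N^2 v_2 = 0 but N^1 v_2 ≠ 0; then v_{j-1} := N · v_j for j = 2, …, 2.

Pick v_2 = (0, 1, 0, 0)ᵀ.
Then v_1 = N · v_2 = (2, -2, 1, 1)ᵀ.

Sanity check: (A − (-4)·I) v_1 = (0, 0, 0, 0)ᵀ = 0. ✓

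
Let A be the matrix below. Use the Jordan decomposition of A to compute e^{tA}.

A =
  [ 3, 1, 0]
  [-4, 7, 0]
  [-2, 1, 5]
e^{tA} =
  [-2*t*exp(5*t) + exp(5*t), t*exp(5*t), 0]
  [-4*t*exp(5*t), 2*t*exp(5*t) + exp(5*t), 0]
  [-2*t*exp(5*t), t*exp(5*t), exp(5*t)]

Strategy: write A = P · J · P⁻¹ where J is a Jordan canonical form, so e^{tA} = P · e^{tJ} · P⁻¹, and e^{tJ} can be computed block-by-block.

A has Jordan form
J =
  [5, 1, 0]
  [0, 5, 0]
  [0, 0, 5]
(up to reordering of blocks).

Per-block formulas:
  For a 2×2 Jordan block J_2(5): exp(t · J_2(5)) = e^(5t)·(I + t·N), where N is the 2×2 nilpotent shift.
  For a 1×1 block at λ = 5: exp(t · [5]) = [e^(5t)].

After assembling e^{tJ} and conjugating by P, we get:

e^{tA} =
  [-2*t*exp(5*t) + exp(5*t), t*exp(5*t), 0]
  [-4*t*exp(5*t), 2*t*exp(5*t) + exp(5*t), 0]
  [-2*t*exp(5*t), t*exp(5*t), exp(5*t)]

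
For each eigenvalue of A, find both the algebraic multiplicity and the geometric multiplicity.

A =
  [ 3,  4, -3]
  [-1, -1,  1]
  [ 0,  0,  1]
λ = 1: alg = 3, geom = 1

Step 1 — factor the characteristic polynomial to read off the algebraic multiplicities:
  χ_A(x) = (x - 1)^3

Step 2 — compute geometric multiplicities via the rank-nullity identity g(λ) = n − rank(A − λI):
  rank(A − (1)·I) = 2, so dim ker(A − (1)·I) = n − 2 = 1

Summary:
  λ = 1: algebraic multiplicity = 3, geometric multiplicity = 1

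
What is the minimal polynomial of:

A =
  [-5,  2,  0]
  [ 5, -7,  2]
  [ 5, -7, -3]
x^3 + 15*x^2 + 75*x + 125

The characteristic polynomial is χ_A(x) = (x + 5)^3, so the eigenvalues are known. The minimal polynomial is
  m_A(x) = Π_λ (x − λ)^{k_λ}
where k_λ is the size of the *largest* Jordan block for λ (equivalently, the smallest k with (A − λI)^k v = 0 for every generalised eigenvector v of λ).

  λ = -5: largest Jordan block has size 3, contributing (x + 5)^3

So m_A(x) = (x + 5)^3 = x^3 + 15*x^2 + 75*x + 125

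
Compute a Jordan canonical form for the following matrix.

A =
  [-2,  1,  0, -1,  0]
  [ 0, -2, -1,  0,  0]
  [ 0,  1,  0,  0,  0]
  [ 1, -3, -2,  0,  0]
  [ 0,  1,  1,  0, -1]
J_3(-1) ⊕ J_1(-1) ⊕ J_1(-1)

The characteristic polynomial is
  det(x·I − A) = x^5 + 5*x^4 + 10*x^3 + 10*x^2 + 5*x + 1 = (x + 1)^5

Eigenvalues and multiplicities (the geometric multiplicity of λ is n − rank(A − λI), which equals the number of Jordan blocks for λ):
  λ = -1: algebraic multiplicity = 5, geometric multiplicity = 3

Determining the block sizes for each eigenvalue:
  λ = -1: with am = 5 and gm = 3, the partition is not yet determined (e.g. several partitions of 5 into 3 parts exist). Let N = A − (-1)·I. Computing rank(N^1) = 2, rank(N^2) = 1, rank(N^3) = 0; the number of blocks of size ≥ j is rank(N^{j−1}) − rank(N^j), giving [3, 1, 1]. So we have 1 block(s) of size 3, 2 block(s) of size 1 → block sizes [3, 1, 1]

Assembling the blocks gives a Jordan form
J =
  [-1,  1,  0,  0,  0]
  [ 0, -1,  1,  0,  0]
  [ 0,  0, -1,  0,  0]
  [ 0,  0,  0, -1,  0]
  [ 0,  0,  0,  0, -1]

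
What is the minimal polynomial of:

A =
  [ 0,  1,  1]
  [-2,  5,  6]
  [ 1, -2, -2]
x^3 - 3*x^2 + 3*x - 1

The characteristic polynomial is χ_A(x) = (x - 1)^3, so the eigenvalues are known. The minimal polynomial is
  m_A(x) = Π_λ (x − λ)^{k_λ}
where k_λ is the size of the *largest* Jordan block for λ (equivalently, the smallest k with (A − λI)^k v = 0 for every generalised eigenvector v of λ).

  λ = 1: largest Jordan block has size 3, contributing (x − 1)^3

So m_A(x) = (x - 1)^3 = x^3 - 3*x^2 + 3*x - 1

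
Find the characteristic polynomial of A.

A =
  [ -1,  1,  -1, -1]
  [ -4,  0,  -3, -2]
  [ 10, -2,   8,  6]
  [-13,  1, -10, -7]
x^4

Expanding det(x·I − A) (e.g. by cofactor expansion or by noting that A is similar to its Jordan form J, which has the same characteristic polynomial as A) gives
  χ_A(x) = x^4
which factors as x^4. The eigenvalues (with algebraic multiplicities) are λ = 0 with multiplicity 4.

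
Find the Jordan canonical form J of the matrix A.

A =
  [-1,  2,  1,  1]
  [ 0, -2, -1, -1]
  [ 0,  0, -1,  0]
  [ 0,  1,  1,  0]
J_3(-1) ⊕ J_1(-1)

The characteristic polynomial is
  det(x·I − A) = x^4 + 4*x^3 + 6*x^2 + 4*x + 1 = (x + 1)^4

Eigenvalues and multiplicities (the geometric multiplicity of λ is n − rank(A − λI), which equals the number of Jordan blocks for λ):
  λ = -1: algebraic multiplicity = 4, geometric multiplicity = 2

Determining the block sizes for each eigenvalue:
  λ = -1: with am = 4 and gm = 2, the partition is not yet determined (e.g. several partitions of 4 into 2 parts exist). Let N = A − (-1)·I. Computing rank(N^1) = 2, rank(N^2) = 1, rank(N^3) = 0; the number of blocks of size ≥ j is rank(N^{j−1}) − rank(N^j), giving [2, 1, 1]. So we have 1 block(s) of size 3, 1 block(s) of size 1 → block sizes [3, 1]

Assembling the blocks gives a Jordan form
J =
  [-1,  1,  0,  0]
  [ 0, -1,  1,  0]
  [ 0,  0, -1,  0]
  [ 0,  0,  0, -1]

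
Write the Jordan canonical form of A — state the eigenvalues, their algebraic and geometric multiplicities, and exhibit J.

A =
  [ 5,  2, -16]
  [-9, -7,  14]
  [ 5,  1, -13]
J_3(-5)

The characteristic polynomial is
  det(x·I − A) = x^3 + 15*x^2 + 75*x + 125 = (x + 5)^3

Eigenvalues and multiplicities (the geometric multiplicity of λ is n − rank(A − λI), which equals the number of Jordan blocks for λ):
  λ = -5: algebraic multiplicity = 3, geometric multiplicity = 1

Determining the block sizes for each eigenvalue:
  λ = -5: one block (gm = 1), so the single block has size am = 3 → block sizes [3]

Assembling the blocks gives a Jordan form
J =
  [-5,  1,  0]
  [ 0, -5,  1]
  [ 0,  0, -5]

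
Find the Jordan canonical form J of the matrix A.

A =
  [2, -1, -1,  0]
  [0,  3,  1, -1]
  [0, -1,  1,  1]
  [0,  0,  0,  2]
J_2(2) ⊕ J_2(2)

The characteristic polynomial is
  det(x·I − A) = x^4 - 8*x^3 + 24*x^2 - 32*x + 16 = (x - 2)^4

Eigenvalues and multiplicities (the geometric multiplicity of λ is n − rank(A − λI), which equals the number of Jordan blocks for λ):
  λ = 2: algebraic multiplicity = 4, geometric multiplicity = 2

Determining the block sizes for each eigenvalue:
  λ = 2: with am = 4 and gm = 2, the partition is not yet determined (e.g. several partitions of 4 into 2 parts exist). Let N = A − (2)·I. Computing rank(N^1) = 2, rank(N^2) = 0; the number of blocks of size ≥ j is rank(N^{j−1}) − rank(N^j), giving [2, 2]. So we have 2 block(s) of size 2 → block sizes [2, 2]

Assembling the blocks gives a Jordan form
J =
  [2, 1, 0, 0]
  [0, 2, 0, 0]
  [0, 0, 2, 1]
  [0, 0, 0, 2]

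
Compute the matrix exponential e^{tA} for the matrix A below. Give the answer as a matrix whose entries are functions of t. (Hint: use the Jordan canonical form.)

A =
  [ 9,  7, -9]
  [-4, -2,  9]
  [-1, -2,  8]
e^{tA} =
  [-3*t^2*exp(5*t)/2 + 4*t*exp(5*t) + exp(5*t), -3*t^2*exp(5*t)/2 + 7*t*exp(5*t), -9*t*exp(5*t)]
  [3*t^2*exp(5*t)/2 - 4*t*exp(5*t), 3*t^2*exp(5*t)/2 - 7*t*exp(5*t) + exp(5*t), 9*t*exp(5*t)]
  [t^2*exp(5*t)/2 - t*exp(5*t), t^2*exp(5*t)/2 - 2*t*exp(5*t), 3*t*exp(5*t) + exp(5*t)]

Strategy: write A = P · J · P⁻¹ where J is a Jordan canonical form, so e^{tA} = P · e^{tJ} · P⁻¹, and e^{tJ} can be computed block-by-block.

A has Jordan form
J =
  [5, 1, 0]
  [0, 5, 1]
  [0, 0, 5]
(up to reordering of blocks).

Per-block formulas:
  For a 3×3 Jordan block J_3(5): exp(t · J_3(5)) = e^(5t)·(I + t·N + (t^2/2)·N^2), where N is the 3×3 nilpotent shift.

After assembling e^{tJ} and conjugating by P, we get:

e^{tA} =
  [-3*t^2*exp(5*t)/2 + 4*t*exp(5*t) + exp(5*t), -3*t^2*exp(5*t)/2 + 7*t*exp(5*t), -9*t*exp(5*t)]
  [3*t^2*exp(5*t)/2 - 4*t*exp(5*t), 3*t^2*exp(5*t)/2 - 7*t*exp(5*t) + exp(5*t), 9*t*exp(5*t)]
  [t^2*exp(5*t)/2 - t*exp(5*t), t^2*exp(5*t)/2 - 2*t*exp(5*t), 3*t*exp(5*t) + exp(5*t)]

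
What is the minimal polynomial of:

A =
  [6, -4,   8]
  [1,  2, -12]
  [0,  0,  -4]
x^3 - 4*x^2 - 16*x + 64

The characteristic polynomial is χ_A(x) = (x - 4)^2*(x + 4), so the eigenvalues are known. The minimal polynomial is
  m_A(x) = Π_λ (x − λ)^{k_λ}
where k_λ is the size of the *largest* Jordan block for λ (equivalently, the smallest k with (A − λI)^k v = 0 for every generalised eigenvector v of λ).

  λ = -4: largest Jordan block has size 1, contributing (x + 4)
  λ = 4: largest Jordan block has size 2, contributing (x − 4)^2

So m_A(x) = (x - 4)^2*(x + 4) = x^3 - 4*x^2 - 16*x + 64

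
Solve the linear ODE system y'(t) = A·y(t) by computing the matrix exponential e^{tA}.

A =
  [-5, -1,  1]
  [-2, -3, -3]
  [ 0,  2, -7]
e^{tA} =
  [t^2*exp(-5*t) + exp(-5*t), -t*exp(-5*t), t^2*exp(-5*t)/2 + t*exp(-5*t)]
  [-2*t^2*exp(-5*t) - 2*t*exp(-5*t), 2*t*exp(-5*t) + exp(-5*t), -t^2*exp(-5*t) - 3*t*exp(-5*t)]
  [-2*t^2*exp(-5*t), 2*t*exp(-5*t), -t^2*exp(-5*t) - 2*t*exp(-5*t) + exp(-5*t)]

Strategy: write A = P · J · P⁻¹ where J is a Jordan canonical form, so e^{tA} = P · e^{tJ} · P⁻¹, and e^{tJ} can be computed block-by-block.

A has Jordan form
J =
  [-5,  1,  0]
  [ 0, -5,  1]
  [ 0,  0, -5]
(up to reordering of blocks).

Per-block formulas:
  For a 3×3 Jordan block J_3(-5): exp(t · J_3(-5)) = e^(-5t)·(I + t·N + (t^2/2)·N^2), where N is the 3×3 nilpotent shift.

After assembling e^{tJ} and conjugating by P, we get:

e^{tA} =
  [t^2*exp(-5*t) + exp(-5*t), -t*exp(-5*t), t^2*exp(-5*t)/2 + t*exp(-5*t)]
  [-2*t^2*exp(-5*t) - 2*t*exp(-5*t), 2*t*exp(-5*t) + exp(-5*t), -t^2*exp(-5*t) - 3*t*exp(-5*t)]
  [-2*t^2*exp(-5*t), 2*t*exp(-5*t), -t^2*exp(-5*t) - 2*t*exp(-5*t) + exp(-5*t)]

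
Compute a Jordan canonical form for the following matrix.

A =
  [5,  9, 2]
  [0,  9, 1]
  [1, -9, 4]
J_3(6)

The characteristic polynomial is
  det(x·I − A) = x^3 - 18*x^2 + 108*x - 216 = (x - 6)^3

Eigenvalues and multiplicities (the geometric multiplicity of λ is n − rank(A − λI), which equals the number of Jordan blocks for λ):
  λ = 6: algebraic multiplicity = 3, geometric multiplicity = 1

Determining the block sizes for each eigenvalue:
  λ = 6: one block (gm = 1), so the single block has size am = 3 → block sizes [3]

Assembling the blocks gives a Jordan form
J =
  [6, 1, 0]
  [0, 6, 1]
  [0, 0, 6]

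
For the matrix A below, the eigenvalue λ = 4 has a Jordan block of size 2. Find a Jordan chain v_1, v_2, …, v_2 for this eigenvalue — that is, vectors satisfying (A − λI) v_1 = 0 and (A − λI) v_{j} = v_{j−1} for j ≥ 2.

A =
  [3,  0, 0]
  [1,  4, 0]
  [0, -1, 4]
A Jordan chain for λ = 4 of length 2:
v_1 = (0, 0, -1)ᵀ
v_2 = (0, 1, 0)ᵀ

Let N = A − (4)·I. We want v_2 with N^2 v_2 = 0 but N^1 v_2 ≠ 0; then v_{j-1} := N · v_j for j = 2, …, 2.

Pick v_2 = (0, 1, 0)ᵀ.
Then v_1 = N · v_2 = (0, 0, -1)ᵀ.

Sanity check: (A − (4)·I) v_1 = (0, 0, 0)ᵀ = 0. ✓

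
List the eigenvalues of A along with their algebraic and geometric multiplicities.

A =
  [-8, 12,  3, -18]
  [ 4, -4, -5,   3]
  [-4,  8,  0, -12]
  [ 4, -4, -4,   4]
λ = -2: alg = 4, geom = 2

Step 1 — factor the characteristic polynomial to read off the algebraic multiplicities:
  χ_A(x) = (x + 2)^4

Step 2 — compute geometric multiplicities via the rank-nullity identity g(λ) = n − rank(A − λI):
  rank(A − (-2)·I) = 2, so dim ker(A − (-2)·I) = n − 2 = 2

Summary:
  λ = -2: algebraic multiplicity = 4, geometric multiplicity = 2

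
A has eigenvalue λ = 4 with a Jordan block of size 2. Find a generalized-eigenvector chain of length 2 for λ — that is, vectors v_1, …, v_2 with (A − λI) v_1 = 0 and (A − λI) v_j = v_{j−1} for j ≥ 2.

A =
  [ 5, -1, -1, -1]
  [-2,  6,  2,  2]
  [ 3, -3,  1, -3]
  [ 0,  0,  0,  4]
A Jordan chain for λ = 4 of length 2:
v_1 = (1, -2, 3, 0)ᵀ
v_2 = (1, 0, 0, 0)ᵀ

Let N = A − (4)·I. We want v_2 with N^2 v_2 = 0 but N^1 v_2 ≠ 0; then v_{j-1} := N · v_j for j = 2, …, 2.

Pick v_2 = (1, 0, 0, 0)ᵀ.
Then v_1 = N · v_2 = (1, -2, 3, 0)ᵀ.

Sanity check: (A − (4)·I) v_1 = (0, 0, 0, 0)ᵀ = 0. ✓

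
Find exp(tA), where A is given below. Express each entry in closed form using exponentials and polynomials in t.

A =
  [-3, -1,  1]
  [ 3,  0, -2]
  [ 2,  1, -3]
e^{tA} =
  [-t*exp(-2*t) + exp(-2*t), -t*exp(-2*t), t*exp(-2*t)]
  [-t^2*exp(-2*t)/2 + 3*t*exp(-2*t), -t^2*exp(-2*t)/2 + 2*t*exp(-2*t) + exp(-2*t), t^2*exp(-2*t)/2 - 2*t*exp(-2*t)]
  [-t^2*exp(-2*t)/2 + 2*t*exp(-2*t), -t^2*exp(-2*t)/2 + t*exp(-2*t), t^2*exp(-2*t)/2 - t*exp(-2*t) + exp(-2*t)]

Strategy: write A = P · J · P⁻¹ where J is a Jordan canonical form, so e^{tA} = P · e^{tJ} · P⁻¹, and e^{tJ} can be computed block-by-block.

A has Jordan form
J =
  [-2,  1,  0]
  [ 0, -2,  1]
  [ 0,  0, -2]
(up to reordering of blocks).

Per-block formulas:
  For a 3×3 Jordan block J_3(-2): exp(t · J_3(-2)) = e^(-2t)·(I + t·N + (t^2/2)·N^2), where N is the 3×3 nilpotent shift.

After assembling e^{tJ} and conjugating by P, we get:

e^{tA} =
  [-t*exp(-2*t) + exp(-2*t), -t*exp(-2*t), t*exp(-2*t)]
  [-t^2*exp(-2*t)/2 + 3*t*exp(-2*t), -t^2*exp(-2*t)/2 + 2*t*exp(-2*t) + exp(-2*t), t^2*exp(-2*t)/2 - 2*t*exp(-2*t)]
  [-t^2*exp(-2*t)/2 + 2*t*exp(-2*t), -t^2*exp(-2*t)/2 + t*exp(-2*t), t^2*exp(-2*t)/2 - t*exp(-2*t) + exp(-2*t)]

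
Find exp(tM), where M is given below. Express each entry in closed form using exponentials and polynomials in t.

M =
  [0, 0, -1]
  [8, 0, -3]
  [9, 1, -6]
e^{tM} =
  [-5*t^2*exp(-2*t)/2 + 2*t*exp(-2*t) + exp(-2*t), -t^2*exp(-2*t)/2, t^2*exp(-2*t) - t*exp(-2*t)]
  [5*t^2*exp(-2*t)/2 + 8*t*exp(-2*t), t^2*exp(-2*t)/2 + 2*t*exp(-2*t) + exp(-2*t), -t^2*exp(-2*t) - 3*t*exp(-2*t)]
  [-5*t^2*exp(-2*t) + 9*t*exp(-2*t), -t^2*exp(-2*t) + t*exp(-2*t), 2*t^2*exp(-2*t) - 4*t*exp(-2*t) + exp(-2*t)]

Strategy: write M = P · J · P⁻¹ where J is a Jordan canonical form, so e^{tM} = P · e^{tJ} · P⁻¹, and e^{tJ} can be computed block-by-block.

M has Jordan form
J =
  [-2,  1,  0]
  [ 0, -2,  1]
  [ 0,  0, -2]
(up to reordering of blocks).

Per-block formulas:
  For a 3×3 Jordan block J_3(-2): exp(t · J_3(-2)) = e^(-2t)·(I + t·N + (t^2/2)·N^2), where N is the 3×3 nilpotent shift.

After assembling e^{tJ} and conjugating by P, we get:

e^{tM} =
  [-5*t^2*exp(-2*t)/2 + 2*t*exp(-2*t) + exp(-2*t), -t^2*exp(-2*t)/2, t^2*exp(-2*t) - t*exp(-2*t)]
  [5*t^2*exp(-2*t)/2 + 8*t*exp(-2*t), t^2*exp(-2*t)/2 + 2*t*exp(-2*t) + exp(-2*t), -t^2*exp(-2*t) - 3*t*exp(-2*t)]
  [-5*t^2*exp(-2*t) + 9*t*exp(-2*t), -t^2*exp(-2*t) + t*exp(-2*t), 2*t^2*exp(-2*t) - 4*t*exp(-2*t) + exp(-2*t)]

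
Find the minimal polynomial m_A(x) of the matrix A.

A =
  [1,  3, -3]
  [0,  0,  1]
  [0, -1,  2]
x^2 - 2*x + 1

The characteristic polynomial is χ_A(x) = (x - 1)^3, so the eigenvalues are known. The minimal polynomial is
  m_A(x) = Π_λ (x − λ)^{k_λ}
where k_λ is the size of the *largest* Jordan block for λ (equivalently, the smallest k with (A − λI)^k v = 0 for every generalised eigenvector v of λ).

  λ = 1: largest Jordan block has size 2, contributing (x − 1)^2

So m_A(x) = (x - 1)^2 = x^2 - 2*x + 1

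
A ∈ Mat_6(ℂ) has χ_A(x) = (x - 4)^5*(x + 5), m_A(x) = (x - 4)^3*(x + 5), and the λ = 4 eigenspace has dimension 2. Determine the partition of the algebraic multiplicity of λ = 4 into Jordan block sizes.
Block sizes for λ = 4: [3, 2]

Step 1 — from the characteristic polynomial, algebraic multiplicity of λ = 4 is 5. From dim ker(A − (4)·I) = 2, there are exactly 2 Jordan blocks for λ = 4.
Step 2 — from the minimal polynomial, the factor (x − 4)^3 tells us the largest block for λ = 4 has size 3.
Step 3 — with total size 5, 2 blocks, and largest block 3, the block sizes (in nonincreasing order) are [3, 2].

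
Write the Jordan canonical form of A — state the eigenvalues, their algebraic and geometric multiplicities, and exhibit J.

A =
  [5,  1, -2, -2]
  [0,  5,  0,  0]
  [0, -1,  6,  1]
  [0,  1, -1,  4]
J_2(5) ⊕ J_2(5)

The characteristic polynomial is
  det(x·I − A) = x^4 - 20*x^3 + 150*x^2 - 500*x + 625 = (x - 5)^4

Eigenvalues and multiplicities (the geometric multiplicity of λ is n − rank(A − λI), which equals the number of Jordan blocks for λ):
  λ = 5: algebraic multiplicity = 4, geometric multiplicity = 2

Determining the block sizes for each eigenvalue:
  λ = 5: with am = 4 and gm = 2, the partition is not yet determined (e.g. several partitions of 4 into 2 parts exist). Let N = A − (5)·I. Computing rank(N^1) = 2, rank(N^2) = 0; the number of blocks of size ≥ j is rank(N^{j−1}) − rank(N^j), giving [2, 2]. So we have 2 block(s) of size 2 → block sizes [2, 2]

Assembling the blocks gives a Jordan form
J =
  [5, 1, 0, 0]
  [0, 5, 0, 0]
  [0, 0, 5, 1]
  [0, 0, 0, 5]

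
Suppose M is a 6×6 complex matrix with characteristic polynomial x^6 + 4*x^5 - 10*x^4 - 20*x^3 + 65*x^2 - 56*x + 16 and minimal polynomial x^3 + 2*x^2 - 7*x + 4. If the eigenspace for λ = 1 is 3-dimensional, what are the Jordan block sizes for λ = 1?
Block sizes for λ = 1: [2, 1, 1]

Step 1 — from the characteristic polynomial, algebraic multiplicity of λ = 1 is 4. From dim ker(M − (1)·I) = 3, there are exactly 3 Jordan blocks for λ = 1.
Step 2 — from the minimal polynomial, the factor (x − 1)^2 tells us the largest block for λ = 1 has size 2.
Step 3 — with total size 4, 3 blocks, and largest block 2, the block sizes (in nonincreasing order) are [2, 1, 1].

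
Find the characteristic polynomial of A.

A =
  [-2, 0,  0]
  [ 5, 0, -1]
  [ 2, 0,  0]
x^3 + 2*x^2

Expanding det(x·I − A) (e.g. by cofactor expansion or by noting that A is similar to its Jordan form J, which has the same characteristic polynomial as A) gives
  χ_A(x) = x^3 + 2*x^2
which factors as x^2*(x + 2). The eigenvalues (with algebraic multiplicities) are λ = -2 with multiplicity 1, λ = 0 with multiplicity 2.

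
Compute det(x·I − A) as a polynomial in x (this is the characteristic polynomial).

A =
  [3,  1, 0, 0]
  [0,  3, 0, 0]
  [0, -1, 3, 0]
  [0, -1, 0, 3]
x^4 - 12*x^3 + 54*x^2 - 108*x + 81

Expanding det(x·I − A) (e.g. by cofactor expansion or by noting that A is similar to its Jordan form J, which has the same characteristic polynomial as A) gives
  χ_A(x) = x^4 - 12*x^3 + 54*x^2 - 108*x + 81
which factors as (x - 3)^4. The eigenvalues (with algebraic multiplicities) are λ = 3 with multiplicity 4.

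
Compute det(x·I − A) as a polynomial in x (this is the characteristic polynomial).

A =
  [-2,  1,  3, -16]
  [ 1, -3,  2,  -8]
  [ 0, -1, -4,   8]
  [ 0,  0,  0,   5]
x^4 + 4*x^3 - 18*x^2 - 108*x - 135

Expanding det(x·I − A) (e.g. by cofactor expansion or by noting that A is similar to its Jordan form J, which has the same characteristic polynomial as A) gives
  χ_A(x) = x^4 + 4*x^3 - 18*x^2 - 108*x - 135
which factors as (x - 5)*(x + 3)^3. The eigenvalues (with algebraic multiplicities) are λ = -3 with multiplicity 3, λ = 5 with multiplicity 1.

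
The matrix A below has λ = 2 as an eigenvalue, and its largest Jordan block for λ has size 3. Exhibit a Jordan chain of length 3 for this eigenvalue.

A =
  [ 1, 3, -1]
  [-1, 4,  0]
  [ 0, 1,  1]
A Jordan chain for λ = 2 of length 3:
v_1 = (-2, -1, -1)ᵀ
v_2 = (-1, -1, 0)ᵀ
v_3 = (1, 0, 0)ᵀ

Let N = A − (2)·I. We want v_3 with N^3 v_3 = 0 but N^2 v_3 ≠ 0; then v_{j-1} := N · v_j for j = 3, …, 2.

Pick v_3 = (1, 0, 0)ᵀ.
Then v_2 = N · v_3 = (-1, -1, 0)ᵀ.
Then v_1 = N · v_2 = (-2, -1, -1)ᵀ.

Sanity check: (A − (2)·I) v_1 = (0, 0, 0)ᵀ = 0. ✓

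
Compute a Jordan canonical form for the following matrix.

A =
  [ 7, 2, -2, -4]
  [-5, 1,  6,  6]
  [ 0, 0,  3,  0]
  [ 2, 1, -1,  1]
J_3(3) ⊕ J_1(3)

The characteristic polynomial is
  det(x·I − A) = x^4 - 12*x^3 + 54*x^2 - 108*x + 81 = (x - 3)^4

Eigenvalues and multiplicities (the geometric multiplicity of λ is n − rank(A − λI), which equals the number of Jordan blocks for λ):
  λ = 3: algebraic multiplicity = 4, geometric multiplicity = 2

Determining the block sizes for each eigenvalue:
  λ = 3: with am = 4 and gm = 2, the partition is not yet determined (e.g. several partitions of 4 into 2 parts exist). Let N = A − (3)·I. Computing rank(N^1) = 2, rank(N^2) = 1, rank(N^3) = 0; the number of blocks of size ≥ j is rank(N^{j−1}) − rank(N^j), giving [2, 1, 1]. So we have 1 block(s) of size 3, 1 block(s) of size 1 → block sizes [3, 1]

Assembling the blocks gives a Jordan form
J =
  [3, 1, 0, 0]
  [0, 3, 1, 0]
  [0, 0, 3, 0]
  [0, 0, 0, 3]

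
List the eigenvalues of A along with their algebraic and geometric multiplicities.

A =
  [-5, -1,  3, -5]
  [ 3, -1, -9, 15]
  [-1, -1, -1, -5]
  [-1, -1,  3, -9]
λ = -4: alg = 4, geom = 3

Step 1 — factor the characteristic polynomial to read off the algebraic multiplicities:
  χ_A(x) = (x + 4)^4

Step 2 — compute geometric multiplicities via the rank-nullity identity g(λ) = n − rank(A − λI):
  rank(A − (-4)·I) = 1, so dim ker(A − (-4)·I) = n − 1 = 3

Summary:
  λ = -4: algebraic multiplicity = 4, geometric multiplicity = 3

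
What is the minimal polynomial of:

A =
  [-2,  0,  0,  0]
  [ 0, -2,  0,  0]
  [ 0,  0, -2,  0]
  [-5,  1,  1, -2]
x^2 + 4*x + 4

The characteristic polynomial is χ_A(x) = (x + 2)^4, so the eigenvalues are known. The minimal polynomial is
  m_A(x) = Π_λ (x − λ)^{k_λ}
where k_λ is the size of the *largest* Jordan block for λ (equivalently, the smallest k with (A − λI)^k v = 0 for every generalised eigenvector v of λ).

  λ = -2: largest Jordan block has size 2, contributing (x + 2)^2

So m_A(x) = (x + 2)^2 = x^2 + 4*x + 4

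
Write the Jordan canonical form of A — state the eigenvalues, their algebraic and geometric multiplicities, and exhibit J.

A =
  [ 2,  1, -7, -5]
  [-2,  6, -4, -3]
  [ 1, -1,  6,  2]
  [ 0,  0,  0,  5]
J_1(4) ⊕ J_3(5)

The characteristic polynomial is
  det(x·I − A) = x^4 - 19*x^3 + 135*x^2 - 425*x + 500 = (x - 5)^3*(x - 4)

Eigenvalues and multiplicities (the geometric multiplicity of λ is n − rank(A − λI), which equals the number of Jordan blocks for λ):
  λ = 4: algebraic multiplicity = 1, geometric multiplicity = 1
  λ = 5: algebraic multiplicity = 3, geometric multiplicity = 1

Determining the block sizes for each eigenvalue:
  λ = 4: one block (gm = 1), so the single block has size am = 1 → block sizes [1]
  λ = 5: one block (gm = 1), so the single block has size am = 3 → block sizes [3]

Assembling the blocks gives a Jordan form
J =
  [4, 0, 0, 0]
  [0, 5, 1, 0]
  [0, 0, 5, 1]
  [0, 0, 0, 5]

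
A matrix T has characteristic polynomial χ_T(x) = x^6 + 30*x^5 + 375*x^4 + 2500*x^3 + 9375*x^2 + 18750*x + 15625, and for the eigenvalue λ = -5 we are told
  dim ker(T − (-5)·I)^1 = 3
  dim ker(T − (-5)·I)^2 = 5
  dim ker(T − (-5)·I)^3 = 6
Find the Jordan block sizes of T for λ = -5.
Block sizes for λ = -5: [3, 2, 1]

From the dimensions of kernels of powers, the number of Jordan blocks of size at least j is d_j − d_{j−1} where d_j = dim ker(N^j) (with d_0 = 0). Computing the differences gives [3, 2, 1].
The number of blocks of size exactly k is (#blocks of size ≥ k) − (#blocks of size ≥ k + 1), so the partition is: 1 block(s) of size 1, 1 block(s) of size 2, 1 block(s) of size 3.
In nonincreasing order the block sizes are [3, 2, 1].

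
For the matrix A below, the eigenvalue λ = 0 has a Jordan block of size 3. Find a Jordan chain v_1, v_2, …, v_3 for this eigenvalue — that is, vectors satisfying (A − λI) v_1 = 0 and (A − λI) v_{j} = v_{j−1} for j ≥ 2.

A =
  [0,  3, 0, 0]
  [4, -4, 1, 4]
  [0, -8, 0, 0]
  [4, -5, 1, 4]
A Jordan chain for λ = 0 of length 3:
v_1 = (12, 0, -32, -4)ᵀ
v_2 = (0, 4, 0, 4)ᵀ
v_3 = (1, 0, 0, 0)ᵀ

Let N = A − (0)·I. We want v_3 with N^3 v_3 = 0 but N^2 v_3 ≠ 0; then v_{j-1} := N · v_j for j = 3, …, 2.

Pick v_3 = (1, 0, 0, 0)ᵀ.
Then v_2 = N · v_3 = (0, 4, 0, 4)ᵀ.
Then v_1 = N · v_2 = (12, 0, -32, -4)ᵀ.

Sanity check: (A − (0)·I) v_1 = (0, 0, 0, 0)ᵀ = 0. ✓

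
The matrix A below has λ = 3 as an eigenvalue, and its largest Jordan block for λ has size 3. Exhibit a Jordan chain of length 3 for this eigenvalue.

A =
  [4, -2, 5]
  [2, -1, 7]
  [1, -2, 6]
A Jordan chain for λ = 3 of length 3:
v_1 = (2, 1, 0)ᵀ
v_2 = (1, 2, 1)ᵀ
v_3 = (1, 0, 0)ᵀ

Let N = A − (3)·I. We want v_3 with N^3 v_3 = 0 but N^2 v_3 ≠ 0; then v_{j-1} := N · v_j for j = 3, …, 2.

Pick v_3 = (1, 0, 0)ᵀ.
Then v_2 = N · v_3 = (1, 2, 1)ᵀ.
Then v_1 = N · v_2 = (2, 1, 0)ᵀ.

Sanity check: (A − (3)·I) v_1 = (0, 0, 0)ᵀ = 0. ✓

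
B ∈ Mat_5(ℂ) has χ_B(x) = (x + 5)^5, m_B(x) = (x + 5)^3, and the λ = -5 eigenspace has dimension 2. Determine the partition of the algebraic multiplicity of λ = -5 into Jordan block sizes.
Block sizes for λ = -5: [3, 2]

Step 1 — from the characteristic polynomial, algebraic multiplicity of λ = -5 is 5. From dim ker(B − (-5)·I) = 2, there are exactly 2 Jordan blocks for λ = -5.
Step 2 — from the minimal polynomial, the factor (x + 5)^3 tells us the largest block for λ = -5 has size 3.
Step 3 — with total size 5, 2 blocks, and largest block 3, the block sizes (in nonincreasing order) are [3, 2].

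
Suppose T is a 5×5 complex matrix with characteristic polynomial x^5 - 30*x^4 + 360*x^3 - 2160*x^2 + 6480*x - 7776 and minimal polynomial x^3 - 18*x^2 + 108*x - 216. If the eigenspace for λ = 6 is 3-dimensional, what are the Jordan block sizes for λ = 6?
Block sizes for λ = 6: [3, 1, 1]

Step 1 — from the characteristic polynomial, algebraic multiplicity of λ = 6 is 5. From dim ker(T − (6)·I) = 3, there are exactly 3 Jordan blocks for λ = 6.
Step 2 — from the minimal polynomial, the factor (x − 6)^3 tells us the largest block for λ = 6 has size 3.
Step 3 — with total size 5, 3 blocks, and largest block 3, the block sizes (in nonincreasing order) are [3, 1, 1].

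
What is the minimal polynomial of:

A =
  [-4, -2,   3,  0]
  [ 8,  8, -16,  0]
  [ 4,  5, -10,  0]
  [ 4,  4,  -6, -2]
x^3 + 6*x^2 + 12*x + 8

The characteristic polynomial is χ_A(x) = (x + 2)^4, so the eigenvalues are known. The minimal polynomial is
  m_A(x) = Π_λ (x − λ)^{k_λ}
where k_λ is the size of the *largest* Jordan block for λ (equivalently, the smallest k with (A − λI)^k v = 0 for every generalised eigenvector v of λ).

  λ = -2: largest Jordan block has size 3, contributing (x + 2)^3

So m_A(x) = (x + 2)^3 = x^3 + 6*x^2 + 12*x + 8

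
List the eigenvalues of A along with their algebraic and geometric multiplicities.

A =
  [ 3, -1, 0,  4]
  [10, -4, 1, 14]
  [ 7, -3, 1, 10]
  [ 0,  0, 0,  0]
λ = 0: alg = 4, geom = 2

Step 1 — factor the characteristic polynomial to read off the algebraic multiplicities:
  χ_A(x) = x^4

Step 2 — compute geometric multiplicities via the rank-nullity identity g(λ) = n − rank(A − λI):
  rank(A − (0)·I) = 2, so dim ker(A − (0)·I) = n − 2 = 2

Summary:
  λ = 0: algebraic multiplicity = 4, geometric multiplicity = 2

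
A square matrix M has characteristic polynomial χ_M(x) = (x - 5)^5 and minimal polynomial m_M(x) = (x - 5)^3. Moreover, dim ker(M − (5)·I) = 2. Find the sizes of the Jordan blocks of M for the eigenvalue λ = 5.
Block sizes for λ = 5: [3, 2]

Step 1 — from the characteristic polynomial, algebraic multiplicity of λ = 5 is 5. From dim ker(M − (5)·I) = 2, there are exactly 2 Jordan blocks for λ = 5.
Step 2 — from the minimal polynomial, the factor (x − 5)^3 tells us the largest block for λ = 5 has size 3.
Step 3 — with total size 5, 2 blocks, and largest block 3, the block sizes (in nonincreasing order) are [3, 2].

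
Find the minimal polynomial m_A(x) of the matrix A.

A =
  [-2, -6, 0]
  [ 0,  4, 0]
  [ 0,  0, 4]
x^2 - 2*x - 8

The characteristic polynomial is χ_A(x) = (x - 4)^2*(x + 2), so the eigenvalues are known. The minimal polynomial is
  m_A(x) = Π_λ (x − λ)^{k_λ}
where k_λ is the size of the *largest* Jordan block for λ (equivalently, the smallest k with (A − λI)^k v = 0 for every generalised eigenvector v of λ).

  λ = -2: largest Jordan block has size 1, contributing (x + 2)
  λ = 4: largest Jordan block has size 1, contributing (x − 4)

So m_A(x) = (x - 4)*(x + 2) = x^2 - 2*x - 8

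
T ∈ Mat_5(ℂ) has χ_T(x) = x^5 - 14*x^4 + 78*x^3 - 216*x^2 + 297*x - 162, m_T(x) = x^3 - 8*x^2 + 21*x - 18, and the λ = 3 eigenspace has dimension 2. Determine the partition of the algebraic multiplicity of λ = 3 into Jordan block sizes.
Block sizes for λ = 3: [2, 2]

Step 1 — from the characteristic polynomial, algebraic multiplicity of λ = 3 is 4. From dim ker(T − (3)·I) = 2, there are exactly 2 Jordan blocks for λ = 3.
Step 2 — from the minimal polynomial, the factor (x − 3)^2 tells us the largest block for λ = 3 has size 2.
Step 3 — with total size 4, 2 blocks, and largest block 2, the block sizes (in nonincreasing order) are [2, 2].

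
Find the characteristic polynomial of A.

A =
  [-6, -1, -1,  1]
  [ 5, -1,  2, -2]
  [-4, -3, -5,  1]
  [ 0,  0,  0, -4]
x^4 + 16*x^3 + 96*x^2 + 256*x + 256

Expanding det(x·I − A) (e.g. by cofactor expansion or by noting that A is similar to its Jordan form J, which has the same characteristic polynomial as A) gives
  χ_A(x) = x^4 + 16*x^3 + 96*x^2 + 256*x + 256
which factors as (x + 4)^4. The eigenvalues (with algebraic multiplicities) are λ = -4 with multiplicity 4.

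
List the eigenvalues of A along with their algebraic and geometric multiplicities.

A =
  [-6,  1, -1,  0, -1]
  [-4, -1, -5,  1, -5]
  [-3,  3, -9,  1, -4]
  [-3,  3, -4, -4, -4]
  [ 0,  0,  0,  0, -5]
λ = -5: alg = 5, geom = 3

Step 1 — factor the characteristic polynomial to read off the algebraic multiplicities:
  χ_A(x) = (x + 5)^5

Step 2 — compute geometric multiplicities via the rank-nullity identity g(λ) = n − rank(A − λI):
  rank(A − (-5)·I) = 2, so dim ker(A − (-5)·I) = n − 2 = 3

Summary:
  λ = -5: algebraic multiplicity = 5, geometric multiplicity = 3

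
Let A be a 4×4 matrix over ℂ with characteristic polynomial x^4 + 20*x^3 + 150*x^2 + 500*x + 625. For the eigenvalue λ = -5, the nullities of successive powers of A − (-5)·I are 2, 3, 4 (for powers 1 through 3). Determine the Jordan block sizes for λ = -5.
Block sizes for λ = -5: [3, 1]

From the dimensions of kernels of powers, the number of Jordan blocks of size at least j is d_j − d_{j−1} where d_j = dim ker(N^j) (with d_0 = 0). Computing the differences gives [2, 1, 1].
The number of blocks of size exactly k is (#blocks of size ≥ k) − (#blocks of size ≥ k + 1), so the partition is: 1 block(s) of size 1, 1 block(s) of size 3.
In nonincreasing order the block sizes are [3, 1].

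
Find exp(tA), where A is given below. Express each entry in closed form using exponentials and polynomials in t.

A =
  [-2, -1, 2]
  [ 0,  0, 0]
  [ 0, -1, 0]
e^{tA} =
  [exp(-2*t), -t, 1 - exp(-2*t)]
  [0, 1, 0]
  [0, -t, 1]

Strategy: write A = P · J · P⁻¹ where J is a Jordan canonical form, so e^{tA} = P · e^{tJ} · P⁻¹, and e^{tJ} can be computed block-by-block.

A has Jordan form
J =
  [-2, 0, 0]
  [ 0, 0, 1]
  [ 0, 0, 0]
(up to reordering of blocks).

Per-block formulas:
  For a 2×2 Jordan block J_2(0): exp(t · J_2(0)) = e^(0t)·(I + t·N), where N is the 2×2 nilpotent shift.
  For a 1×1 block at λ = -2: exp(t · [-2]) = [e^(-2t)].

After assembling e^{tJ} and conjugating by P, we get:

e^{tA} =
  [exp(-2*t), -t, 1 - exp(-2*t)]
  [0, 1, 0]
  [0, -t, 1]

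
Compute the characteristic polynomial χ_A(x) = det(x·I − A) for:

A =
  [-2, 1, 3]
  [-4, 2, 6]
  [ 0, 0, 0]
x^3

Expanding det(x·I − A) (e.g. by cofactor expansion or by noting that A is similar to its Jordan form J, which has the same characteristic polynomial as A) gives
  χ_A(x) = x^3
which factors as x^3. The eigenvalues (with algebraic multiplicities) are λ = 0 with multiplicity 3.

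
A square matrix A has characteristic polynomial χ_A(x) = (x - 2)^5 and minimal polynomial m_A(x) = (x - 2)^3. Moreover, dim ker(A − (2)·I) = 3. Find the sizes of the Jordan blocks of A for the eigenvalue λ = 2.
Block sizes for λ = 2: [3, 1, 1]

Step 1 — from the characteristic polynomial, algebraic multiplicity of λ = 2 is 5. From dim ker(A − (2)·I) = 3, there are exactly 3 Jordan blocks for λ = 2.
Step 2 — from the minimal polynomial, the factor (x − 2)^3 tells us the largest block for λ = 2 has size 3.
Step 3 — with total size 5, 3 blocks, and largest block 3, the block sizes (in nonincreasing order) are [3, 1, 1].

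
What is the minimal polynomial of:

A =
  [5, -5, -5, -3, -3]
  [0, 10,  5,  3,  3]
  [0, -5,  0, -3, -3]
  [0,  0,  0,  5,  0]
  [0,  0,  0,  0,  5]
x^2 - 10*x + 25

The characteristic polynomial is χ_A(x) = (x - 5)^5, so the eigenvalues are known. The minimal polynomial is
  m_A(x) = Π_λ (x − λ)^{k_λ}
where k_λ is the size of the *largest* Jordan block for λ (equivalently, the smallest k with (A − λI)^k v = 0 for every generalised eigenvector v of λ).

  λ = 5: largest Jordan block has size 2, contributing (x − 5)^2

So m_A(x) = (x - 5)^2 = x^2 - 10*x + 25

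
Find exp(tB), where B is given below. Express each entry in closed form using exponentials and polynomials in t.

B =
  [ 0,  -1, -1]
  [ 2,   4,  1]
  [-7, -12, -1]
e^{tB} =
  [3*t^2*exp(t) - t*exp(t) + exp(t), 5*t^2*exp(t) - t*exp(t), t^2*exp(t) - t*exp(t)]
  [-3*t^2*exp(t)/2 + 2*t*exp(t), -5*t^2*exp(t)/2 + 3*t*exp(t) + exp(t), -t^2*exp(t)/2 + t*exp(t)]
  [-3*t^2*exp(t)/2 - 7*t*exp(t), -5*t^2*exp(t)/2 - 12*t*exp(t), -t^2*exp(t)/2 - 2*t*exp(t) + exp(t)]

Strategy: write B = P · J · P⁻¹ where J is a Jordan canonical form, so e^{tB} = P · e^{tJ} · P⁻¹, and e^{tJ} can be computed block-by-block.

B has Jordan form
J =
  [1, 1, 0]
  [0, 1, 1]
  [0, 0, 1]
(up to reordering of blocks).

Per-block formulas:
  For a 3×3 Jordan block J_3(1): exp(t · J_3(1)) = e^(1t)·(I + t·N + (t^2/2)·N^2), where N is the 3×3 nilpotent shift.

After assembling e^{tJ} and conjugating by P, we get:

e^{tB} =
  [3*t^2*exp(t) - t*exp(t) + exp(t), 5*t^2*exp(t) - t*exp(t), t^2*exp(t) - t*exp(t)]
  [-3*t^2*exp(t)/2 + 2*t*exp(t), -5*t^2*exp(t)/2 + 3*t*exp(t) + exp(t), -t^2*exp(t)/2 + t*exp(t)]
  [-3*t^2*exp(t)/2 - 7*t*exp(t), -5*t^2*exp(t)/2 - 12*t*exp(t), -t^2*exp(t)/2 - 2*t*exp(t) + exp(t)]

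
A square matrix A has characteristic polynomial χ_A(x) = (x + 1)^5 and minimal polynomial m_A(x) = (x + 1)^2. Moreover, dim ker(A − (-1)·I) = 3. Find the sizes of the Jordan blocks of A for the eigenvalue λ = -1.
Block sizes for λ = -1: [2, 2, 1]

Step 1 — from the characteristic polynomial, algebraic multiplicity of λ = -1 is 5. From dim ker(A − (-1)·I) = 3, there are exactly 3 Jordan blocks for λ = -1.
Step 2 — from the minimal polynomial, the factor (x + 1)^2 tells us the largest block for λ = -1 has size 2.
Step 3 — with total size 5, 3 blocks, and largest block 2, the block sizes (in nonincreasing order) are [2, 2, 1].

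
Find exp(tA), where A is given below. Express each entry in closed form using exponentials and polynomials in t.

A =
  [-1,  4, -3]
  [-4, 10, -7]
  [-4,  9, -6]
e^{tA} =
  [-2*t*exp(t) + exp(t), t^2*exp(t)/2 + 4*t*exp(t), -t^2*exp(t)/2 - 3*t*exp(t)]
  [-4*t*exp(t), t^2*exp(t) + 9*t*exp(t) + exp(t), -t^2*exp(t) - 7*t*exp(t)]
  [-4*t*exp(t), t^2*exp(t) + 9*t*exp(t), -t^2*exp(t) - 7*t*exp(t) + exp(t)]

Strategy: write A = P · J · P⁻¹ where J is a Jordan canonical form, so e^{tA} = P · e^{tJ} · P⁻¹, and e^{tJ} can be computed block-by-block.

A has Jordan form
J =
  [1, 1, 0]
  [0, 1, 1]
  [0, 0, 1]
(up to reordering of blocks).

Per-block formulas:
  For a 3×3 Jordan block J_3(1): exp(t · J_3(1)) = e^(1t)·(I + t·N + (t^2/2)·N^2), where N is the 3×3 nilpotent shift.

After assembling e^{tJ} and conjugating by P, we get:

e^{tA} =
  [-2*t*exp(t) + exp(t), t^2*exp(t)/2 + 4*t*exp(t), -t^2*exp(t)/2 - 3*t*exp(t)]
  [-4*t*exp(t), t^2*exp(t) + 9*t*exp(t) + exp(t), -t^2*exp(t) - 7*t*exp(t)]
  [-4*t*exp(t), t^2*exp(t) + 9*t*exp(t), -t^2*exp(t) - 7*t*exp(t) + exp(t)]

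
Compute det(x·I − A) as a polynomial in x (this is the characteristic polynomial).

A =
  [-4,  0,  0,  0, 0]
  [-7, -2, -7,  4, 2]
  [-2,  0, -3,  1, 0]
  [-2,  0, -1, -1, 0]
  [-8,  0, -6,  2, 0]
x^5 + 10*x^4 + 36*x^3 + 56*x^2 + 32*x

Expanding det(x·I − A) (e.g. by cofactor expansion or by noting that A is similar to its Jordan form J, which has the same characteristic polynomial as A) gives
  χ_A(x) = x^5 + 10*x^4 + 36*x^3 + 56*x^2 + 32*x
which factors as x*(x + 2)^3*(x + 4). The eigenvalues (with algebraic multiplicities) are λ = -4 with multiplicity 1, λ = -2 with multiplicity 3, λ = 0 with multiplicity 1.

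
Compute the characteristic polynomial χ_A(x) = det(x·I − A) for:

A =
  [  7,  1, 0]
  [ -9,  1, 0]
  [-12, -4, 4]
x^3 - 12*x^2 + 48*x - 64

Expanding det(x·I − A) (e.g. by cofactor expansion or by noting that A is similar to its Jordan form J, which has the same characteristic polynomial as A) gives
  χ_A(x) = x^3 - 12*x^2 + 48*x - 64
which factors as (x - 4)^3. The eigenvalues (with algebraic multiplicities) are λ = 4 with multiplicity 3.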